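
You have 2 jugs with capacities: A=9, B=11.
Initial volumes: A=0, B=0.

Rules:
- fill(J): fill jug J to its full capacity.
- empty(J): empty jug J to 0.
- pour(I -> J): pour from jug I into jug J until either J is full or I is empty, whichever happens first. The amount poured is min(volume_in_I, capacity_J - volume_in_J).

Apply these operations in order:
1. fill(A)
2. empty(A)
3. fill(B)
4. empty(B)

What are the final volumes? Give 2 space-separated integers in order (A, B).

Answer: 0 0

Derivation:
Step 1: fill(A) -> (A=9 B=0)
Step 2: empty(A) -> (A=0 B=0)
Step 3: fill(B) -> (A=0 B=11)
Step 4: empty(B) -> (A=0 B=0)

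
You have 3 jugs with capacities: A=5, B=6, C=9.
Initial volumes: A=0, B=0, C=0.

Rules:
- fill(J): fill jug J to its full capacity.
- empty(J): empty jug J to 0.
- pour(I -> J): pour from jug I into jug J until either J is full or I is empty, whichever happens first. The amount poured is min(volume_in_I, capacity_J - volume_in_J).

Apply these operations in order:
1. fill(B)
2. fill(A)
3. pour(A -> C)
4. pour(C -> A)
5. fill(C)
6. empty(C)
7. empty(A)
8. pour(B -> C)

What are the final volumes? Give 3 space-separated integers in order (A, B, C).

Answer: 0 0 6

Derivation:
Step 1: fill(B) -> (A=0 B=6 C=0)
Step 2: fill(A) -> (A=5 B=6 C=0)
Step 3: pour(A -> C) -> (A=0 B=6 C=5)
Step 4: pour(C -> A) -> (A=5 B=6 C=0)
Step 5: fill(C) -> (A=5 B=6 C=9)
Step 6: empty(C) -> (A=5 B=6 C=0)
Step 7: empty(A) -> (A=0 B=6 C=0)
Step 8: pour(B -> C) -> (A=0 B=0 C=6)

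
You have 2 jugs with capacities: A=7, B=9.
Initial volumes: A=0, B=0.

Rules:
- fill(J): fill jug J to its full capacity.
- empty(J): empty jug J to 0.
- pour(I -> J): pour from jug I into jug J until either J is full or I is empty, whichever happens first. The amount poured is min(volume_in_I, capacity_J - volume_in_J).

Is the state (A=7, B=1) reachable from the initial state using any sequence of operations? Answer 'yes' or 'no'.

BFS from (A=0, B=0):
  1. fill(A) -> (A=7 B=0)
  2. pour(A -> B) -> (A=0 B=7)
  3. fill(A) -> (A=7 B=7)
  4. pour(A -> B) -> (A=5 B=9)
  5. empty(B) -> (A=5 B=0)
  6. pour(A -> B) -> (A=0 B=5)
  7. fill(A) -> (A=7 B=5)
  8. pour(A -> B) -> (A=3 B=9)
  9. empty(B) -> (A=3 B=0)
  10. pour(A -> B) -> (A=0 B=3)
  11. fill(A) -> (A=7 B=3)
  12. pour(A -> B) -> (A=1 B=9)
  13. empty(B) -> (A=1 B=0)
  14. pour(A -> B) -> (A=0 B=1)
  15. fill(A) -> (A=7 B=1)
Target reached → yes.

Answer: yes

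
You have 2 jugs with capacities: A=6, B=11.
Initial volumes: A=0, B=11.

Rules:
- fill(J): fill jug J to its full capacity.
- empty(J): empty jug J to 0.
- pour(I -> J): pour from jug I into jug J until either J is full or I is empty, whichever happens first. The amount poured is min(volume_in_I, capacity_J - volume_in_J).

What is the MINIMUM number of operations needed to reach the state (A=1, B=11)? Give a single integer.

Answer: 5

Derivation:
BFS from (A=0, B=11). One shortest path:
  1. fill(A) -> (A=6 B=11)
  2. empty(B) -> (A=6 B=0)
  3. pour(A -> B) -> (A=0 B=6)
  4. fill(A) -> (A=6 B=6)
  5. pour(A -> B) -> (A=1 B=11)
Reached target in 5 moves.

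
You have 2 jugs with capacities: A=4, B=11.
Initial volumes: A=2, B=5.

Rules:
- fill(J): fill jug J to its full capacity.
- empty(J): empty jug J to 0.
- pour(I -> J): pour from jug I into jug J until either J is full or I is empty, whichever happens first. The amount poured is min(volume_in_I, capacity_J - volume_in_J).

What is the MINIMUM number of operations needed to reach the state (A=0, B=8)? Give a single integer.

Answer: 5

Derivation:
BFS from (A=2, B=5). One shortest path:
  1. fill(A) -> (A=4 B=5)
  2. empty(B) -> (A=4 B=0)
  3. pour(A -> B) -> (A=0 B=4)
  4. fill(A) -> (A=4 B=4)
  5. pour(A -> B) -> (A=0 B=8)
Reached target in 5 moves.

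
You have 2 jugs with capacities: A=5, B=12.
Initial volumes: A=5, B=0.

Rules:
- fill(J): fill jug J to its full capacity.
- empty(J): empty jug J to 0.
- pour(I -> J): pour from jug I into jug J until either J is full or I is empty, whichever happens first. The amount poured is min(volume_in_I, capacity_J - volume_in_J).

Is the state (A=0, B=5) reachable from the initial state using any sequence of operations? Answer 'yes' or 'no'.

BFS from (A=5, B=0):
  1. pour(A -> B) -> (A=0 B=5)
Target reached → yes.

Answer: yes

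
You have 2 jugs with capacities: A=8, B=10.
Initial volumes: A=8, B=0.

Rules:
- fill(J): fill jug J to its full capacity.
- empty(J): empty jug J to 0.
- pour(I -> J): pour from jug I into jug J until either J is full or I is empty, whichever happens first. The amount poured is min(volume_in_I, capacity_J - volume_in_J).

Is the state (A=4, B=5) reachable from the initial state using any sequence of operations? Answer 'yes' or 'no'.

Answer: no

Derivation:
BFS explored all 18 reachable states.
Reachable set includes: (0,0), (0,2), (0,4), (0,6), (0,8), (0,10), (2,0), (2,10), (4,0), (4,10), (6,0), (6,10) ...
Target (A=4, B=5) not in reachable set → no.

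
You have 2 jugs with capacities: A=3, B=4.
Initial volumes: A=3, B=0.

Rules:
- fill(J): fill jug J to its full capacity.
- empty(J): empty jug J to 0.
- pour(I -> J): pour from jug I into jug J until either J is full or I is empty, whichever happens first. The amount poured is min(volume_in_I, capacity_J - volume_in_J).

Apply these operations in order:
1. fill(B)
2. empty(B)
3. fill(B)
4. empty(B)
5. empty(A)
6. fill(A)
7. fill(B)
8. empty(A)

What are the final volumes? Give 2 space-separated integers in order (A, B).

Step 1: fill(B) -> (A=3 B=4)
Step 2: empty(B) -> (A=3 B=0)
Step 3: fill(B) -> (A=3 B=4)
Step 4: empty(B) -> (A=3 B=0)
Step 5: empty(A) -> (A=0 B=0)
Step 6: fill(A) -> (A=3 B=0)
Step 7: fill(B) -> (A=3 B=4)
Step 8: empty(A) -> (A=0 B=4)

Answer: 0 4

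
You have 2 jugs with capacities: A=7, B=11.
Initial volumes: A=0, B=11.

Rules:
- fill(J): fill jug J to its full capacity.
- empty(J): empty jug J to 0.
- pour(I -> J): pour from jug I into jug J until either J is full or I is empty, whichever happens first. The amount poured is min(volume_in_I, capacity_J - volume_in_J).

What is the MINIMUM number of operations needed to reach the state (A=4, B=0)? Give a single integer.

BFS from (A=0, B=11). One shortest path:
  1. pour(B -> A) -> (A=7 B=4)
  2. empty(A) -> (A=0 B=4)
  3. pour(B -> A) -> (A=4 B=0)
Reached target in 3 moves.

Answer: 3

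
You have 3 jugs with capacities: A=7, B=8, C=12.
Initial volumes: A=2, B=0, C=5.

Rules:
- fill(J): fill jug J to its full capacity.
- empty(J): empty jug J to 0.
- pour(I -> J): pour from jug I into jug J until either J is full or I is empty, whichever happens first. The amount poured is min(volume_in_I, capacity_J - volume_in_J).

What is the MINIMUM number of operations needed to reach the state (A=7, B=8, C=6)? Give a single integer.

Answer: 4

Derivation:
BFS from (A=2, B=0, C=5). One shortest path:
  1. fill(C) -> (A=2 B=0 C=12)
  2. pour(A -> B) -> (A=0 B=2 C=12)
  3. fill(A) -> (A=7 B=2 C=12)
  4. pour(C -> B) -> (A=7 B=8 C=6)
Reached target in 4 moves.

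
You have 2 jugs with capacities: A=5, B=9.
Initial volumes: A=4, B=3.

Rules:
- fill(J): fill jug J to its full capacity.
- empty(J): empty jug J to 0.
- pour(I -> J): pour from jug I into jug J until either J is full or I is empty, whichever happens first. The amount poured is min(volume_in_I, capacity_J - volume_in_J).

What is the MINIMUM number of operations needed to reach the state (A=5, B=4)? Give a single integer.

Answer: 3

Derivation:
BFS from (A=4, B=3). One shortest path:
  1. empty(A) -> (A=0 B=3)
  2. fill(B) -> (A=0 B=9)
  3. pour(B -> A) -> (A=5 B=4)
Reached target in 3 moves.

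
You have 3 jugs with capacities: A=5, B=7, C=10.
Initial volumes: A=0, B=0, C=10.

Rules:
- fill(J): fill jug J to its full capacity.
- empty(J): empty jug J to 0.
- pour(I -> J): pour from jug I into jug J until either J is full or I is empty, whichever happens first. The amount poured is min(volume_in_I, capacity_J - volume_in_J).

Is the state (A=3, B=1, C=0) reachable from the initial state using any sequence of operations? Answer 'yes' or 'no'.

BFS from (A=0, B=0, C=10):
  1. pour(C -> B) -> (A=0 B=7 C=3)
  2. pour(C -> A) -> (A=3 B=7 C=0)
  3. pour(B -> C) -> (A=3 B=0 C=7)
  4. fill(B) -> (A=3 B=7 C=7)
  5. pour(B -> C) -> (A=3 B=4 C=10)
  6. empty(C) -> (A=3 B=4 C=0)
  7. pour(B -> C) -> (A=3 B=0 C=4)
  8. fill(B) -> (A=3 B=7 C=4)
  9. pour(B -> C) -> (A=3 B=1 C=10)
  10. empty(C) -> (A=3 B=1 C=0)
Target reached → yes.

Answer: yes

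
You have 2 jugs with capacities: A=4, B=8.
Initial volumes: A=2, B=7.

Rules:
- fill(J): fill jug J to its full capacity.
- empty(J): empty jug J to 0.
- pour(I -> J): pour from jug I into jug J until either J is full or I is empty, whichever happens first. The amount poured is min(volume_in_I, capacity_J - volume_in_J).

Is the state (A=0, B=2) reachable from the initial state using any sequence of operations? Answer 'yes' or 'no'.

Answer: yes

Derivation:
BFS from (A=2, B=7):
  1. empty(B) -> (A=2 B=0)
  2. pour(A -> B) -> (A=0 B=2)
Target reached → yes.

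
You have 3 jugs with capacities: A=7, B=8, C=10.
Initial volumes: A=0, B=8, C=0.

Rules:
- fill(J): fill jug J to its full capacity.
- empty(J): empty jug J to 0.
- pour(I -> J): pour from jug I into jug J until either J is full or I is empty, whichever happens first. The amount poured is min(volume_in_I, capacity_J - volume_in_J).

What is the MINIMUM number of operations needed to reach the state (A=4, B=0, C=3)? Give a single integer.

Answer: 6

Derivation:
BFS from (A=0, B=8, C=0). One shortest path:
  1. fill(A) -> (A=7 B=8 C=0)
  2. pour(A -> C) -> (A=0 B=8 C=7)
  3. pour(B -> A) -> (A=7 B=1 C=7)
  4. pour(A -> C) -> (A=4 B=1 C=10)
  5. pour(C -> B) -> (A=4 B=8 C=3)
  6. empty(B) -> (A=4 B=0 C=3)
Reached target in 6 moves.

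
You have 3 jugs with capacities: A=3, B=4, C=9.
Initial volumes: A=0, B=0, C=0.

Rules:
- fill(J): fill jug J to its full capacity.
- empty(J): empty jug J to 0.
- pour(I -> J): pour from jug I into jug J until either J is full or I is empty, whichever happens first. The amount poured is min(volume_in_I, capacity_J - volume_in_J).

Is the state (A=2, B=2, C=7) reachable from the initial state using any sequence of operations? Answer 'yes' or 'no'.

BFS explored all 152 reachable states.
Reachable set includes: (0,0,0), (0,0,1), (0,0,2), (0,0,3), (0,0,4), (0,0,5), (0,0,6), (0,0,7), (0,0,8), (0,0,9), (0,1,0), (0,1,1) ...
Target (A=2, B=2, C=7) not in reachable set → no.

Answer: no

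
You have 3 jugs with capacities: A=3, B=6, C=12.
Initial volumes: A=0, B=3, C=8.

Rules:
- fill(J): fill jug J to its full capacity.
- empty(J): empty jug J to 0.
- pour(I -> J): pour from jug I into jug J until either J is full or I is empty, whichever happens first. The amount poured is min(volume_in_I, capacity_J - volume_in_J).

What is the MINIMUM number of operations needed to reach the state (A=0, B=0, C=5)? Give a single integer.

Answer: 2

Derivation:
BFS from (A=0, B=3, C=8). One shortest path:
  1. pour(C -> B) -> (A=0 B=6 C=5)
  2. empty(B) -> (A=0 B=0 C=5)
Reached target in 2 moves.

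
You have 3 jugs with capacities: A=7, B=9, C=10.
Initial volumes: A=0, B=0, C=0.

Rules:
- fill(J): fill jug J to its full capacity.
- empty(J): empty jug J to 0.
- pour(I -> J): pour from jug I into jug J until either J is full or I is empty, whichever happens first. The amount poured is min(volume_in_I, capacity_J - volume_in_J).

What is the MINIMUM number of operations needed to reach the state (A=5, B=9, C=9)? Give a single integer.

BFS from (A=0, B=0, C=0). One shortest path:
  1. fill(A) -> (A=7 B=0 C=0)
  2. fill(B) -> (A=7 B=9 C=0)
  3. pour(B -> C) -> (A=7 B=0 C=9)
  4. pour(A -> B) -> (A=0 B=7 C=9)
  5. fill(A) -> (A=7 B=7 C=9)
  6. pour(A -> B) -> (A=5 B=9 C=9)
Reached target in 6 moves.

Answer: 6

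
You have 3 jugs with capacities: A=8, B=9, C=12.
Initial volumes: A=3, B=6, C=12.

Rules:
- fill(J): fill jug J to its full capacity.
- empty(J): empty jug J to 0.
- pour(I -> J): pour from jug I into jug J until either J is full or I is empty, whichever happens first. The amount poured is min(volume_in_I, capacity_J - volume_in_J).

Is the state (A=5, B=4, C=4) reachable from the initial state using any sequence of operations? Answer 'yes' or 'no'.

BFS explored all 554 reachable states.
Reachable set includes: (0,0,0), (0,0,1), (0,0,2), (0,0,3), (0,0,4), (0,0,5), (0,0,6), (0,0,7), (0,0,8), (0,0,9), (0,0,10), (0,0,11) ...
Target (A=5, B=4, C=4) not in reachable set → no.

Answer: no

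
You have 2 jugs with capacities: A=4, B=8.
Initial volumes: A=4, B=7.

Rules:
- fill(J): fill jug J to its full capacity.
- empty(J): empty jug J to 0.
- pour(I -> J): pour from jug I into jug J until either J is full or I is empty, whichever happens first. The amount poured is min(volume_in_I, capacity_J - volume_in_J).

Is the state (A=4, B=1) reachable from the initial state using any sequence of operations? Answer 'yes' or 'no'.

Answer: no

Derivation:
BFS explored all 12 reachable states.
Reachable set includes: (0,0), (0,3), (0,4), (0,7), (0,8), (3,0), (3,8), (4,0), (4,3), (4,4), (4,7), (4,8)
Target (A=4, B=1) not in reachable set → no.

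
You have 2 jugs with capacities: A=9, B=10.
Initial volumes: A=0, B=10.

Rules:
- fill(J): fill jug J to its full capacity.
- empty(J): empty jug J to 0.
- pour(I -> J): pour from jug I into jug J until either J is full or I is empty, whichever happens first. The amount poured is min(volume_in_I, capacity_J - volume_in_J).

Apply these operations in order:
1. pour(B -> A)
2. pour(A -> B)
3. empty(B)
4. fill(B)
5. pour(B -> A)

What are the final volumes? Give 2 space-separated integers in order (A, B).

Step 1: pour(B -> A) -> (A=9 B=1)
Step 2: pour(A -> B) -> (A=0 B=10)
Step 3: empty(B) -> (A=0 B=0)
Step 4: fill(B) -> (A=0 B=10)
Step 5: pour(B -> A) -> (A=9 B=1)

Answer: 9 1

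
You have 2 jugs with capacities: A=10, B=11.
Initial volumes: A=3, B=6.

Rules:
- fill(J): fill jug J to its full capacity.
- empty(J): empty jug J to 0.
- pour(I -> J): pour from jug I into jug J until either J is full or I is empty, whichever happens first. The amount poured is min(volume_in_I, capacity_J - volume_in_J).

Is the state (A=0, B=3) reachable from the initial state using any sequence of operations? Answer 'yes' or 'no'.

BFS from (A=3, B=6):
  1. empty(B) -> (A=3 B=0)
  2. pour(A -> B) -> (A=0 B=3)
Target reached → yes.

Answer: yes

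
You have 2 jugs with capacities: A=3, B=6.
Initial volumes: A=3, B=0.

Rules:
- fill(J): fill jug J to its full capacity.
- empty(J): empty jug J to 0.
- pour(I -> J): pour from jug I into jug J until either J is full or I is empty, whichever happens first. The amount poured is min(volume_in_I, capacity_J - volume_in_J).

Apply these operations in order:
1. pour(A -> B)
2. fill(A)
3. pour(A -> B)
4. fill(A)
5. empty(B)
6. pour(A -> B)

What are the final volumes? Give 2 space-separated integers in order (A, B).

Step 1: pour(A -> B) -> (A=0 B=3)
Step 2: fill(A) -> (A=3 B=3)
Step 3: pour(A -> B) -> (A=0 B=6)
Step 4: fill(A) -> (A=3 B=6)
Step 5: empty(B) -> (A=3 B=0)
Step 6: pour(A -> B) -> (A=0 B=3)

Answer: 0 3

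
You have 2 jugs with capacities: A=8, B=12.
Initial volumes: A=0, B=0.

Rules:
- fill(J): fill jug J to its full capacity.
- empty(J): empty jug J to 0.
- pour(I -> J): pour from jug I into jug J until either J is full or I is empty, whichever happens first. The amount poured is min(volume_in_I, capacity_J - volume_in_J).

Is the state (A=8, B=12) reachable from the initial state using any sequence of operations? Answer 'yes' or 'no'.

BFS from (A=0, B=0):
  1. fill(A) -> (A=8 B=0)
  2. fill(B) -> (A=8 B=12)
Target reached → yes.

Answer: yes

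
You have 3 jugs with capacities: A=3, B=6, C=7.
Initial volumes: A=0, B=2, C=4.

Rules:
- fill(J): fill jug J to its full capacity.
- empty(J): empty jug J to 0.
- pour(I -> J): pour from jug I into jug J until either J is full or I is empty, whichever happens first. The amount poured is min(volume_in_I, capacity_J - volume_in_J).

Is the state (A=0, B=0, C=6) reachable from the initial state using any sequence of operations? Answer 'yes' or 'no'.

Answer: yes

Derivation:
BFS from (A=0, B=2, C=4):
  1. pour(B -> C) -> (A=0 B=0 C=6)
Target reached → yes.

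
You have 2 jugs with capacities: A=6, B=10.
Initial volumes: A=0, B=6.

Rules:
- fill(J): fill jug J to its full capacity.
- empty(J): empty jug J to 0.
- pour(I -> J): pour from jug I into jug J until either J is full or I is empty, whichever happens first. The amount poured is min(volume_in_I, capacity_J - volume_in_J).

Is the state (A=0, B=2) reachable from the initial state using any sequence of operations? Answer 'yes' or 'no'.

BFS from (A=0, B=6):
  1. fill(A) -> (A=6 B=6)
  2. pour(A -> B) -> (A=2 B=10)
  3. empty(B) -> (A=2 B=0)
  4. pour(A -> B) -> (A=0 B=2)
Target reached → yes.

Answer: yes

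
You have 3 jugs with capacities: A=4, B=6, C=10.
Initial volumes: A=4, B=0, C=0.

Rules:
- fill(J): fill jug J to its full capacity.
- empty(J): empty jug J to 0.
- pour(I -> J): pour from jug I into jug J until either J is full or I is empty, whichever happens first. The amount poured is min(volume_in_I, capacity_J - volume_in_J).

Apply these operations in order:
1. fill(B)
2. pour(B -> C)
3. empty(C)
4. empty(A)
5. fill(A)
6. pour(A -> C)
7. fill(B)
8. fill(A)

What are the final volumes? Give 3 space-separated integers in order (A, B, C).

Step 1: fill(B) -> (A=4 B=6 C=0)
Step 2: pour(B -> C) -> (A=4 B=0 C=6)
Step 3: empty(C) -> (A=4 B=0 C=0)
Step 4: empty(A) -> (A=0 B=0 C=0)
Step 5: fill(A) -> (A=4 B=0 C=0)
Step 6: pour(A -> C) -> (A=0 B=0 C=4)
Step 7: fill(B) -> (A=0 B=6 C=4)
Step 8: fill(A) -> (A=4 B=6 C=4)

Answer: 4 6 4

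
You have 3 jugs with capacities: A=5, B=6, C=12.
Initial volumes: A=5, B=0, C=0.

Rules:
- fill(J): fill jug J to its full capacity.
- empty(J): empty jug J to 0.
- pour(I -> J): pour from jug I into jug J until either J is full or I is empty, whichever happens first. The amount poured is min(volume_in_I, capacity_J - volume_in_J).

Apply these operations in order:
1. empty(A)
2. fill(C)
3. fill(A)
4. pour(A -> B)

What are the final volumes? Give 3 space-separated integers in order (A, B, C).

Answer: 0 5 12

Derivation:
Step 1: empty(A) -> (A=0 B=0 C=0)
Step 2: fill(C) -> (A=0 B=0 C=12)
Step 3: fill(A) -> (A=5 B=0 C=12)
Step 4: pour(A -> B) -> (A=0 B=5 C=12)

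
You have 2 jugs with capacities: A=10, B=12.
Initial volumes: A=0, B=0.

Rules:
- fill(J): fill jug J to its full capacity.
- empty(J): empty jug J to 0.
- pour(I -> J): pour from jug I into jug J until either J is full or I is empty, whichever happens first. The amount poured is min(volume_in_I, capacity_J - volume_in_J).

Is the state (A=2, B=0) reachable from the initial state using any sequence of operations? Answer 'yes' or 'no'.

BFS from (A=0, B=0):
  1. fill(B) -> (A=0 B=12)
  2. pour(B -> A) -> (A=10 B=2)
  3. empty(A) -> (A=0 B=2)
  4. pour(B -> A) -> (A=2 B=0)
Target reached → yes.

Answer: yes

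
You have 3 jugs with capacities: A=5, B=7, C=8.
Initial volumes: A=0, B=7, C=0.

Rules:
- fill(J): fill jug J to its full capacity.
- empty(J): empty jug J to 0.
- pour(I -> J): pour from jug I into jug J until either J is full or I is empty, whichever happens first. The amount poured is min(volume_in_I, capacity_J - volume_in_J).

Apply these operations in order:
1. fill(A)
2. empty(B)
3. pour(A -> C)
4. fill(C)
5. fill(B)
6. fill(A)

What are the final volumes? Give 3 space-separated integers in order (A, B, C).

Step 1: fill(A) -> (A=5 B=7 C=0)
Step 2: empty(B) -> (A=5 B=0 C=0)
Step 3: pour(A -> C) -> (A=0 B=0 C=5)
Step 4: fill(C) -> (A=0 B=0 C=8)
Step 5: fill(B) -> (A=0 B=7 C=8)
Step 6: fill(A) -> (A=5 B=7 C=8)

Answer: 5 7 8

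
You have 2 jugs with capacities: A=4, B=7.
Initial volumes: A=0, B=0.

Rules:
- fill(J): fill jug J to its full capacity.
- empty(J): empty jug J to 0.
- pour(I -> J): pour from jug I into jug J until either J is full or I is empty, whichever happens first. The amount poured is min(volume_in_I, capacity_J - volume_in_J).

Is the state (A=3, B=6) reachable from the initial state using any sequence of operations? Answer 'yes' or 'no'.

BFS explored all 22 reachable states.
Reachable set includes: (0,0), (0,1), (0,2), (0,3), (0,4), (0,5), (0,6), (0,7), (1,0), (1,7), (2,0), (2,7) ...
Target (A=3, B=6) not in reachable set → no.

Answer: no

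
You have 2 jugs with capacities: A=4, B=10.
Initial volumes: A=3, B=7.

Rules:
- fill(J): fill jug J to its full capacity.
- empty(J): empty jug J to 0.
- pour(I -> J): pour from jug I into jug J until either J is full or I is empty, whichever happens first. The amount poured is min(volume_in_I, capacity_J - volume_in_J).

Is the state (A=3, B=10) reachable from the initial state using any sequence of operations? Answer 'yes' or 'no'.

Answer: yes

Derivation:
BFS from (A=3, B=7):
  1. fill(B) -> (A=3 B=10)
Target reached → yes.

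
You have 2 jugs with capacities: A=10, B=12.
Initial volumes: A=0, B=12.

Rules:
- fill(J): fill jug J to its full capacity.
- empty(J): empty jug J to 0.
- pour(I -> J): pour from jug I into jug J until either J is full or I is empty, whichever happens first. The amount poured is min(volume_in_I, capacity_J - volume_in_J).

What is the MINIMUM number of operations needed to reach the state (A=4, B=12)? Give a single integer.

Answer: 8

Derivation:
BFS from (A=0, B=12). One shortest path:
  1. pour(B -> A) -> (A=10 B=2)
  2. empty(A) -> (A=0 B=2)
  3. pour(B -> A) -> (A=2 B=0)
  4. fill(B) -> (A=2 B=12)
  5. pour(B -> A) -> (A=10 B=4)
  6. empty(A) -> (A=0 B=4)
  7. pour(B -> A) -> (A=4 B=0)
  8. fill(B) -> (A=4 B=12)
Reached target in 8 moves.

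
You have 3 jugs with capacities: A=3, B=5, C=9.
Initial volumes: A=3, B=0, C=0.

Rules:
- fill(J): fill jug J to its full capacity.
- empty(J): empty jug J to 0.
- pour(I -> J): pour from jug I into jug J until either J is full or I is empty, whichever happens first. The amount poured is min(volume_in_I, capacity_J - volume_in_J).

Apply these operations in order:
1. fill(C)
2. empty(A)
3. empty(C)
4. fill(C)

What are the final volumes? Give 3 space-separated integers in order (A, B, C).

Step 1: fill(C) -> (A=3 B=0 C=9)
Step 2: empty(A) -> (A=0 B=0 C=9)
Step 3: empty(C) -> (A=0 B=0 C=0)
Step 4: fill(C) -> (A=0 B=0 C=9)

Answer: 0 0 9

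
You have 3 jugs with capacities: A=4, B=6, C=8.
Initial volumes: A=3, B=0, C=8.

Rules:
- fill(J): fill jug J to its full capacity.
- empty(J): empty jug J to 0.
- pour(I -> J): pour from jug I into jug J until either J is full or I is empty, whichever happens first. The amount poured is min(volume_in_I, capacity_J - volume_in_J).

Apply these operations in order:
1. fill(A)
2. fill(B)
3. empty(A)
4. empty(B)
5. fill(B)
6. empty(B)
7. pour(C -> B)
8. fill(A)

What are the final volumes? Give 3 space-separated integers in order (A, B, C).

Answer: 4 6 2

Derivation:
Step 1: fill(A) -> (A=4 B=0 C=8)
Step 2: fill(B) -> (A=4 B=6 C=8)
Step 3: empty(A) -> (A=0 B=6 C=8)
Step 4: empty(B) -> (A=0 B=0 C=8)
Step 5: fill(B) -> (A=0 B=6 C=8)
Step 6: empty(B) -> (A=0 B=0 C=8)
Step 7: pour(C -> B) -> (A=0 B=6 C=2)
Step 8: fill(A) -> (A=4 B=6 C=2)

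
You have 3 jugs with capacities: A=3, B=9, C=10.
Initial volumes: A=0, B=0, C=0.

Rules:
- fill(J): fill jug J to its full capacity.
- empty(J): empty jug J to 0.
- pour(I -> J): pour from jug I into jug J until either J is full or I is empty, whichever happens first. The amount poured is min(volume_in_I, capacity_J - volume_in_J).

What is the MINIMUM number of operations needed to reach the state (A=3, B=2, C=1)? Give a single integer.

BFS from (A=0, B=0, C=0). One shortest path:
  1. fill(A) -> (A=3 B=0 C=0)
  2. fill(B) -> (A=3 B=9 C=0)
  3. pour(B -> C) -> (A=3 B=0 C=9)
  4. pour(A -> C) -> (A=2 B=0 C=10)
  5. pour(C -> B) -> (A=2 B=9 C=1)
  6. empty(B) -> (A=2 B=0 C=1)
  7. pour(A -> B) -> (A=0 B=2 C=1)
  8. fill(A) -> (A=3 B=2 C=1)
Reached target in 8 moves.

Answer: 8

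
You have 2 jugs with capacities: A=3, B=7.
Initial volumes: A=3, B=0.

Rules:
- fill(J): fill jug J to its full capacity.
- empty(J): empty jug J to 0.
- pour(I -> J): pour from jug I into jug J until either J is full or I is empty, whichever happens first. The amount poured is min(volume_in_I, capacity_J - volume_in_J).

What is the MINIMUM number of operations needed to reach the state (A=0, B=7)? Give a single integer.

Answer: 2

Derivation:
BFS from (A=3, B=0). One shortest path:
  1. empty(A) -> (A=0 B=0)
  2. fill(B) -> (A=0 B=7)
Reached target in 2 moves.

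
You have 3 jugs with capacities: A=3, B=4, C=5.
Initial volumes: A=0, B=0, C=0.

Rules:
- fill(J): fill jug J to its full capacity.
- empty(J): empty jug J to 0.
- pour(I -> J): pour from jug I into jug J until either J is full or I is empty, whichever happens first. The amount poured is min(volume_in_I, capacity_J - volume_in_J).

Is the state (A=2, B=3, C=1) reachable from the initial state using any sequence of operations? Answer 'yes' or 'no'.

BFS explored all 96 reachable states.
Reachable set includes: (0,0,0), (0,0,1), (0,0,2), (0,0,3), (0,0,4), (0,0,5), (0,1,0), (0,1,1), (0,1,2), (0,1,3), (0,1,4), (0,1,5) ...
Target (A=2, B=3, C=1) not in reachable set → no.

Answer: no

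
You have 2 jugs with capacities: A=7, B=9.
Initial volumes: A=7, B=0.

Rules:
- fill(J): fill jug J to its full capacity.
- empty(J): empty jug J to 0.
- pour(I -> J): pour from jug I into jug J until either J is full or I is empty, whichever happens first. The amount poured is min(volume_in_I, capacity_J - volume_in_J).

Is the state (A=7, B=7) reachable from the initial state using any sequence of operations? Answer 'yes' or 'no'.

Answer: yes

Derivation:
BFS from (A=7, B=0):
  1. pour(A -> B) -> (A=0 B=7)
  2. fill(A) -> (A=7 B=7)
Target reached → yes.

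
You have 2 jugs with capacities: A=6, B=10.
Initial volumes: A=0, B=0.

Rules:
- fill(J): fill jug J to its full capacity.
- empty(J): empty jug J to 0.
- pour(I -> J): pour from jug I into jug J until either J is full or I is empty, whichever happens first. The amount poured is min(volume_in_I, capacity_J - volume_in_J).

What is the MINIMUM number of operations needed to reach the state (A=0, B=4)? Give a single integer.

BFS from (A=0, B=0). One shortest path:
  1. fill(B) -> (A=0 B=10)
  2. pour(B -> A) -> (A=6 B=4)
  3. empty(A) -> (A=0 B=4)
Reached target in 3 moves.

Answer: 3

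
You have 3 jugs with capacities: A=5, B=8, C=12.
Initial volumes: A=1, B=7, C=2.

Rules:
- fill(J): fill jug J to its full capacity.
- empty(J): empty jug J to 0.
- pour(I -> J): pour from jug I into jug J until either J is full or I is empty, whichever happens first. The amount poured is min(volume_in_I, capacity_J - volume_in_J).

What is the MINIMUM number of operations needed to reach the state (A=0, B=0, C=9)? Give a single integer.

Answer: 2

Derivation:
BFS from (A=1, B=7, C=2). One shortest path:
  1. empty(A) -> (A=0 B=7 C=2)
  2. pour(B -> C) -> (A=0 B=0 C=9)
Reached target in 2 moves.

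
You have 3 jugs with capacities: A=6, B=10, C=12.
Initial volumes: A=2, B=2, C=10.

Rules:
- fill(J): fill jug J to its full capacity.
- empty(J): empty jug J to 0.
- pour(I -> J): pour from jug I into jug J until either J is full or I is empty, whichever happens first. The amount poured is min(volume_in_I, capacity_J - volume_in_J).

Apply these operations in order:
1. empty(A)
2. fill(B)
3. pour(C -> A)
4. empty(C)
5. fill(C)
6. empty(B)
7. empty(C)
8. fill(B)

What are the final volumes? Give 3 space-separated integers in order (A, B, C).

Answer: 6 10 0

Derivation:
Step 1: empty(A) -> (A=0 B=2 C=10)
Step 2: fill(B) -> (A=0 B=10 C=10)
Step 3: pour(C -> A) -> (A=6 B=10 C=4)
Step 4: empty(C) -> (A=6 B=10 C=0)
Step 5: fill(C) -> (A=6 B=10 C=12)
Step 6: empty(B) -> (A=6 B=0 C=12)
Step 7: empty(C) -> (A=6 B=0 C=0)
Step 8: fill(B) -> (A=6 B=10 C=0)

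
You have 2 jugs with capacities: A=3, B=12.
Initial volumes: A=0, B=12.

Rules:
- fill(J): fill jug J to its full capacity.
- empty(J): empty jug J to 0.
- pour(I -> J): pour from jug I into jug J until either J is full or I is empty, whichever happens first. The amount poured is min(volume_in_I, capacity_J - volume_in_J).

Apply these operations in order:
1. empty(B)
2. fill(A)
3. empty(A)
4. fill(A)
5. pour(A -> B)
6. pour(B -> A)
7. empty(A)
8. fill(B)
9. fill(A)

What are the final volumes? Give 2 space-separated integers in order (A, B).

Step 1: empty(B) -> (A=0 B=0)
Step 2: fill(A) -> (A=3 B=0)
Step 3: empty(A) -> (A=0 B=0)
Step 4: fill(A) -> (A=3 B=0)
Step 5: pour(A -> B) -> (A=0 B=3)
Step 6: pour(B -> A) -> (A=3 B=0)
Step 7: empty(A) -> (A=0 B=0)
Step 8: fill(B) -> (A=0 B=12)
Step 9: fill(A) -> (A=3 B=12)

Answer: 3 12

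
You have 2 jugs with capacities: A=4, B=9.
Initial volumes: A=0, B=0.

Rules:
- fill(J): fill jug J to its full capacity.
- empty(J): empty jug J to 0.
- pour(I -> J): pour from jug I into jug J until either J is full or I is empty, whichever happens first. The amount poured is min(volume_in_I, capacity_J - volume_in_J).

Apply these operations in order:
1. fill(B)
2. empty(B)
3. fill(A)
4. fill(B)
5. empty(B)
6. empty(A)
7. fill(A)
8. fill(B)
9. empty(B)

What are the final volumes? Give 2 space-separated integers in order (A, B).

Answer: 4 0

Derivation:
Step 1: fill(B) -> (A=0 B=9)
Step 2: empty(B) -> (A=0 B=0)
Step 3: fill(A) -> (A=4 B=0)
Step 4: fill(B) -> (A=4 B=9)
Step 5: empty(B) -> (A=4 B=0)
Step 6: empty(A) -> (A=0 B=0)
Step 7: fill(A) -> (A=4 B=0)
Step 8: fill(B) -> (A=4 B=9)
Step 9: empty(B) -> (A=4 B=0)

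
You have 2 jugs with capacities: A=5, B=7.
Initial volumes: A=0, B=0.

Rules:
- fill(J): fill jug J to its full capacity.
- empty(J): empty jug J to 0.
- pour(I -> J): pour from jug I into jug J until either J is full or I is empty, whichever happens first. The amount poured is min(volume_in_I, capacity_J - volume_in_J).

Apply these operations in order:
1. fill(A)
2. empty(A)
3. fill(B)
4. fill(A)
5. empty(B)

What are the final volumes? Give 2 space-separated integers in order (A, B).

Step 1: fill(A) -> (A=5 B=0)
Step 2: empty(A) -> (A=0 B=0)
Step 3: fill(B) -> (A=0 B=7)
Step 4: fill(A) -> (A=5 B=7)
Step 5: empty(B) -> (A=5 B=0)

Answer: 5 0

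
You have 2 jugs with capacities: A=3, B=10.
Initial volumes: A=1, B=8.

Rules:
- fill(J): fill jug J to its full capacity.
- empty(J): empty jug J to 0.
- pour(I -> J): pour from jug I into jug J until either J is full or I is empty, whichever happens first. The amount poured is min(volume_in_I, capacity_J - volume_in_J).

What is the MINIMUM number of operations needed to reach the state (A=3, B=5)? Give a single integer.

BFS from (A=1, B=8). One shortest path:
  1. empty(A) -> (A=0 B=8)
  2. pour(B -> A) -> (A=3 B=5)
Reached target in 2 moves.

Answer: 2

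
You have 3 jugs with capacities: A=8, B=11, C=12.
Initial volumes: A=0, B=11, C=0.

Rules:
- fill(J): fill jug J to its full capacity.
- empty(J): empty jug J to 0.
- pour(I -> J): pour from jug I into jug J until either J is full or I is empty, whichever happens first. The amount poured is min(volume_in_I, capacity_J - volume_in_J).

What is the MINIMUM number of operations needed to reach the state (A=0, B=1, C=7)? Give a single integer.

BFS from (A=0, B=11, C=0). One shortest path:
  1. fill(A) -> (A=8 B=11 C=0)
  2. pour(B -> C) -> (A=8 B=0 C=11)
  3. pour(A -> C) -> (A=7 B=0 C=12)
  4. pour(C -> B) -> (A=7 B=11 C=1)
  5. empty(B) -> (A=7 B=0 C=1)
  6. pour(C -> B) -> (A=7 B=1 C=0)
  7. pour(A -> C) -> (A=0 B=1 C=7)
Reached target in 7 moves.

Answer: 7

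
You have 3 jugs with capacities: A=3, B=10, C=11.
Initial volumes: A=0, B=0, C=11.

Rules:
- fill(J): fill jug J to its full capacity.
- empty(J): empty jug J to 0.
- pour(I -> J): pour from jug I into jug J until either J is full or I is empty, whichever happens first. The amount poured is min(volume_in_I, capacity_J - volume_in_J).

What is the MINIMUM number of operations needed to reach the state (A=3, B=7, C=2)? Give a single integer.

Answer: 6

Derivation:
BFS from (A=0, B=0, C=11). One shortest path:
  1. pour(C -> B) -> (A=0 B=10 C=1)
  2. empty(B) -> (A=0 B=0 C=1)
  3. pour(C -> B) -> (A=0 B=1 C=0)
  4. fill(C) -> (A=0 B=1 C=11)
  5. pour(C -> B) -> (A=0 B=10 C=2)
  6. pour(B -> A) -> (A=3 B=7 C=2)
Reached target in 6 moves.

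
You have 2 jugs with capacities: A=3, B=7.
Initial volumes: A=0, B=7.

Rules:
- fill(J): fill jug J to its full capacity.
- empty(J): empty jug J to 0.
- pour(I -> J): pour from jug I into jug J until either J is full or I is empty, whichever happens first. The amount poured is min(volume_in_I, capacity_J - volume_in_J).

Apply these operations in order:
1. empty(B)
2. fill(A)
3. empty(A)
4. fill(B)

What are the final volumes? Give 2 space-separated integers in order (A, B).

Answer: 0 7

Derivation:
Step 1: empty(B) -> (A=0 B=0)
Step 2: fill(A) -> (A=3 B=0)
Step 3: empty(A) -> (A=0 B=0)
Step 4: fill(B) -> (A=0 B=7)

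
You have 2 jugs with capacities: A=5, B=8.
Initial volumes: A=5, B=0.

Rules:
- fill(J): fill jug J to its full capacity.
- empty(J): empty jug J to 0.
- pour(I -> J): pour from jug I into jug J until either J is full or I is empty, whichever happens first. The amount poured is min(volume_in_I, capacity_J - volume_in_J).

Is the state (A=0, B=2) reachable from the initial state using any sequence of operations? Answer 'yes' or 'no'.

BFS from (A=5, B=0):
  1. pour(A -> B) -> (A=0 B=5)
  2. fill(A) -> (A=5 B=5)
  3. pour(A -> B) -> (A=2 B=8)
  4. empty(B) -> (A=2 B=0)
  5. pour(A -> B) -> (A=0 B=2)
Target reached → yes.

Answer: yes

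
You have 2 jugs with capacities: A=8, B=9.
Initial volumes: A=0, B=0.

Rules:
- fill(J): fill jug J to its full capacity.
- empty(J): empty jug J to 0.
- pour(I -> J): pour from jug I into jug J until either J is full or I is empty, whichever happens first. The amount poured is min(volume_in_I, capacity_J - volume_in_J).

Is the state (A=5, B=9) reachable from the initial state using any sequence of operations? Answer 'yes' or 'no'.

BFS from (A=0, B=0):
  1. fill(A) -> (A=8 B=0)
  2. pour(A -> B) -> (A=0 B=8)
  3. fill(A) -> (A=8 B=8)
  4. pour(A -> B) -> (A=7 B=9)
  5. empty(B) -> (A=7 B=0)
  6. pour(A -> B) -> (A=0 B=7)
  7. fill(A) -> (A=8 B=7)
  8. pour(A -> B) -> (A=6 B=9)
  9. empty(B) -> (A=6 B=0)
  10. pour(A -> B) -> (A=0 B=6)
  11. fill(A) -> (A=8 B=6)
  12. pour(A -> B) -> (A=5 B=9)
Target reached → yes.

Answer: yes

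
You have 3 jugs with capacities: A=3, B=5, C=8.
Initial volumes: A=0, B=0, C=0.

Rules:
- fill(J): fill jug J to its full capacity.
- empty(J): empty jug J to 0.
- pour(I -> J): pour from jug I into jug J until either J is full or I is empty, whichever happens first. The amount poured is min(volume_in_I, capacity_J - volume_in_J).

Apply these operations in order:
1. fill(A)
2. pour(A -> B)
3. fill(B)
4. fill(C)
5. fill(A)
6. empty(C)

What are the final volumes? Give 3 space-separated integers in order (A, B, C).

Step 1: fill(A) -> (A=3 B=0 C=0)
Step 2: pour(A -> B) -> (A=0 B=3 C=0)
Step 3: fill(B) -> (A=0 B=5 C=0)
Step 4: fill(C) -> (A=0 B=5 C=8)
Step 5: fill(A) -> (A=3 B=5 C=8)
Step 6: empty(C) -> (A=3 B=5 C=0)

Answer: 3 5 0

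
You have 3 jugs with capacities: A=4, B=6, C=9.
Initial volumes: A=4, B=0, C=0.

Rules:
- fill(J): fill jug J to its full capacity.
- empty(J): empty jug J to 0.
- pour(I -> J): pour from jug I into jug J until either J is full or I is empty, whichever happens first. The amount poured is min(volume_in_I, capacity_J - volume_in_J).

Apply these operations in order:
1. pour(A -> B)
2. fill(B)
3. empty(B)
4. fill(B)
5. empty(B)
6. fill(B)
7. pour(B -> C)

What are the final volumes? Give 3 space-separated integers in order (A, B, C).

Answer: 0 0 6

Derivation:
Step 1: pour(A -> B) -> (A=0 B=4 C=0)
Step 2: fill(B) -> (A=0 B=6 C=0)
Step 3: empty(B) -> (A=0 B=0 C=0)
Step 4: fill(B) -> (A=0 B=6 C=0)
Step 5: empty(B) -> (A=0 B=0 C=0)
Step 6: fill(B) -> (A=0 B=6 C=0)
Step 7: pour(B -> C) -> (A=0 B=0 C=6)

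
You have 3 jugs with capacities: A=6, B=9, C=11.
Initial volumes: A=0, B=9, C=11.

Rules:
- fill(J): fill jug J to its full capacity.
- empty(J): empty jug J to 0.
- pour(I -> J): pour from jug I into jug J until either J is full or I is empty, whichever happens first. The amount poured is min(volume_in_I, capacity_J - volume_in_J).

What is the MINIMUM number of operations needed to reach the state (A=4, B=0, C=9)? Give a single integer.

Answer: 7

Derivation:
BFS from (A=0, B=9, C=11). One shortest path:
  1. fill(A) -> (A=6 B=9 C=11)
  2. empty(C) -> (A=6 B=9 C=0)
  3. pour(B -> C) -> (A=6 B=0 C=9)
  4. fill(B) -> (A=6 B=9 C=9)
  5. pour(A -> C) -> (A=4 B=9 C=11)
  6. empty(C) -> (A=4 B=9 C=0)
  7. pour(B -> C) -> (A=4 B=0 C=9)
Reached target in 7 moves.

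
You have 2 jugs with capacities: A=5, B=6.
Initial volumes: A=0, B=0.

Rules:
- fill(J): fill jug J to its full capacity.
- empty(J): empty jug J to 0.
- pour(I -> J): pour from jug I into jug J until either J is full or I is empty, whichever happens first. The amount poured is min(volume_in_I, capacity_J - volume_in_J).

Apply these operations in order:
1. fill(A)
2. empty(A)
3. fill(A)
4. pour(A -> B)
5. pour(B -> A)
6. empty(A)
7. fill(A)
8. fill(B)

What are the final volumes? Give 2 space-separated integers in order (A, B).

Step 1: fill(A) -> (A=5 B=0)
Step 2: empty(A) -> (A=0 B=0)
Step 3: fill(A) -> (A=5 B=0)
Step 4: pour(A -> B) -> (A=0 B=5)
Step 5: pour(B -> A) -> (A=5 B=0)
Step 6: empty(A) -> (A=0 B=0)
Step 7: fill(A) -> (A=5 B=0)
Step 8: fill(B) -> (A=5 B=6)

Answer: 5 6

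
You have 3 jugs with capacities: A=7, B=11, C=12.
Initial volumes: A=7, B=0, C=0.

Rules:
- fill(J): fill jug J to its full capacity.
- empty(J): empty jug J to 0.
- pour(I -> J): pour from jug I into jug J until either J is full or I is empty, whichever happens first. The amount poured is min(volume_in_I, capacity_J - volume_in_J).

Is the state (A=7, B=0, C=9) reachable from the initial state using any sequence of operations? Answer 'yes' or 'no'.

Answer: yes

Derivation:
BFS from (A=7, B=0, C=0):
  1. empty(A) -> (A=0 B=0 C=0)
  2. fill(B) -> (A=0 B=11 C=0)
  3. fill(C) -> (A=0 B=11 C=12)
  4. pour(B -> A) -> (A=7 B=4 C=12)
  5. empty(A) -> (A=0 B=4 C=12)
  6. pour(B -> A) -> (A=4 B=0 C=12)
  7. pour(C -> A) -> (A=7 B=0 C=9)
Target reached → yes.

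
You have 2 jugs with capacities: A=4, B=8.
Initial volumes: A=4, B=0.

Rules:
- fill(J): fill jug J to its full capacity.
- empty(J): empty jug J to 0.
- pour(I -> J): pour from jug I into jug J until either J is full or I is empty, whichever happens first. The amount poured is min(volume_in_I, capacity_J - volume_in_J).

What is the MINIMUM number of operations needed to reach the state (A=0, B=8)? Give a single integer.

BFS from (A=4, B=0). One shortest path:
  1. empty(A) -> (A=0 B=0)
  2. fill(B) -> (A=0 B=8)
Reached target in 2 moves.

Answer: 2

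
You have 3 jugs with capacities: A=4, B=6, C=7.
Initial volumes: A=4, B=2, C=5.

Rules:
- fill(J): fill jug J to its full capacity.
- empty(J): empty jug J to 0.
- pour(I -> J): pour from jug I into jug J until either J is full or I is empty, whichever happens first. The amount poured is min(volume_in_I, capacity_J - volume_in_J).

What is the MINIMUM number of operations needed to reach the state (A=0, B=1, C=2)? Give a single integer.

BFS from (A=4, B=2, C=5). One shortest path:
  1. empty(A) -> (A=0 B=2 C=5)
  2. pour(B -> A) -> (A=2 B=0 C=5)
  3. pour(C -> B) -> (A=2 B=5 C=0)
  4. pour(A -> C) -> (A=0 B=5 C=2)
  5. pour(B -> A) -> (A=4 B=1 C=2)
  6. empty(A) -> (A=0 B=1 C=2)
Reached target in 6 moves.

Answer: 6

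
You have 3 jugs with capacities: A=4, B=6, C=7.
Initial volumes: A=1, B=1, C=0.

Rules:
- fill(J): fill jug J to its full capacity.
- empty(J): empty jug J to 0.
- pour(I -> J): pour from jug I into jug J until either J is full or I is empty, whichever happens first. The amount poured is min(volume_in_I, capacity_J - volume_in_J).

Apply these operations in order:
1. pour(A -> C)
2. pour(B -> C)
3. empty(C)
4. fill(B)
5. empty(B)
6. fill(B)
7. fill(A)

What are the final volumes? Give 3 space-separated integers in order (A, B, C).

Step 1: pour(A -> C) -> (A=0 B=1 C=1)
Step 2: pour(B -> C) -> (A=0 B=0 C=2)
Step 3: empty(C) -> (A=0 B=0 C=0)
Step 4: fill(B) -> (A=0 B=6 C=0)
Step 5: empty(B) -> (A=0 B=0 C=0)
Step 6: fill(B) -> (A=0 B=6 C=0)
Step 7: fill(A) -> (A=4 B=6 C=0)

Answer: 4 6 0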